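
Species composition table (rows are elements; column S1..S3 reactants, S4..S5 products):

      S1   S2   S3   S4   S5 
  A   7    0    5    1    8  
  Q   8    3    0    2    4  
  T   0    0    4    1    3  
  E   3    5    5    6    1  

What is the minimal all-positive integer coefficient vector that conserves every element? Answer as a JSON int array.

A: 1·7+4·0+3·5 = 22 | 6·1+2·8 = 22
Q: 1·8+4·3+3·0 = 20 | 6·2+2·4 = 20
T: 1·0+4·0+3·4 = 12 | 6·1+2·3 = 12
E: 1·3+4·5+3·5 = 38 | 6·6+2·1 = 38
gcd(1,4,3,6,2) = 1

Coefficients: [1, 4, 3, 6, 2]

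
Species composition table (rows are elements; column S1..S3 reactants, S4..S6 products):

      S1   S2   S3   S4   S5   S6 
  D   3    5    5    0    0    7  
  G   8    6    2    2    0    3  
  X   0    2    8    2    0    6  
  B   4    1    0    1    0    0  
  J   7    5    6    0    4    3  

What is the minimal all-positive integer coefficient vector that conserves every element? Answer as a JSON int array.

Coefficients: [1, 1, 4, 5, 6, 4]

D: 1·3+1·5+4·5 = 28 | 5·0+6·0+4·7 = 28
G: 1·8+1·6+4·2 = 22 | 5·2+6·0+4·3 = 22
X: 1·0+1·2+4·8 = 34 | 5·2+6·0+4·6 = 34
B: 1·4+1·1+4·0 = 5 | 5·1+6·0+4·0 = 5
J: 1·7+1·5+4·6 = 36 | 5·0+6·4+4·3 = 36
gcd(1,1,4,5,6,4) = 1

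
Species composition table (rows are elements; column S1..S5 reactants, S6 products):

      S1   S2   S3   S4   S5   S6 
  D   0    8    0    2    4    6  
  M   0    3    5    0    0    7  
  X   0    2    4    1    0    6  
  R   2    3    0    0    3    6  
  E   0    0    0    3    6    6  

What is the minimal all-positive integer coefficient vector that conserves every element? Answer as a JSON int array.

Coefficients: [6, 1, 5, 2, 3, 4]

D: 6·0+1·8+5·0+2·2+3·4 = 24 | 4·6 = 24
M: 6·0+1·3+5·5+2·0+3·0 = 28 | 4·7 = 28
X: 6·0+1·2+5·4+2·1+3·0 = 24 | 4·6 = 24
R: 6·2+1·3+5·0+2·0+3·3 = 24 | 4·6 = 24
E: 6·0+1·0+5·0+2·3+3·6 = 24 | 4·6 = 24
gcd(6,1,5,2,3,4) = 1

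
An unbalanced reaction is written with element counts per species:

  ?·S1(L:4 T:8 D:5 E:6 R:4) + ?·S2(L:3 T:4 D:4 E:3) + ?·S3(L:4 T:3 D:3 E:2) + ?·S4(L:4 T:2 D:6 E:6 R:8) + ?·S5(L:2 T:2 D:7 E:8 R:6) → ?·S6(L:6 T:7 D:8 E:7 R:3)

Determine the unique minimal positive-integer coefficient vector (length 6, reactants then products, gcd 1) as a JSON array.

Coefficients: [1, 6, 2, 1, 1, 6]

L: 1·4+6·3+2·4+1·4+1·2 = 36 | 6·6 = 36
T: 1·8+6·4+2·3+1·2+1·2 = 42 | 6·7 = 42
D: 1·5+6·4+2·3+1·6+1·7 = 48 | 6·8 = 48
E: 1·6+6·3+2·2+1·6+1·8 = 42 | 6·7 = 42
R: 1·4+6·0+2·0+1·8+1·6 = 18 | 6·3 = 18
gcd(1,6,2,1,1,6) = 1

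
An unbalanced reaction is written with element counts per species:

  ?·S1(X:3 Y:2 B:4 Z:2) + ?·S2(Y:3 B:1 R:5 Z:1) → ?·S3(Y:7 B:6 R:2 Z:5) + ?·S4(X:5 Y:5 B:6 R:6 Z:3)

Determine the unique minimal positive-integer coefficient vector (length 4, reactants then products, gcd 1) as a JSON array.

X: 5·3+4·0 = 15 | 1·0+3·5 = 15
Y: 5·2+4·3 = 22 | 1·7+3·5 = 22
B: 5·4+4·1 = 24 | 1·6+3·6 = 24
R: 5·0+4·5 = 20 | 1·2+3·6 = 20
Z: 5·2+4·1 = 14 | 1·5+3·3 = 14
gcd(5,4,1,3) = 1

Coefficients: [5, 4, 1, 3]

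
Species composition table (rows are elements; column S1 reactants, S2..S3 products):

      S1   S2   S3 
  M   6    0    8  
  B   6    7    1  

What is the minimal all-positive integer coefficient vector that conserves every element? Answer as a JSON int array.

Coefficients: [4, 3, 3]

M: 4·6 = 24 | 3·0+3·8 = 24
B: 4·6 = 24 | 3·7+3·1 = 24
gcd(4,3,3) = 1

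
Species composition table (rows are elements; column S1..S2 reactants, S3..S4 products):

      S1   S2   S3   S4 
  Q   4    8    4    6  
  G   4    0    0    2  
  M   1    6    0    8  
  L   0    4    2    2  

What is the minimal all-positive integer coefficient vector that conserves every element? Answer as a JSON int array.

Q: 2·4+5·8 = 48 | 6·4+4·6 = 48
G: 2·4+5·0 = 8 | 6·0+4·2 = 8
M: 2·1+5·6 = 32 | 6·0+4·8 = 32
L: 2·0+5·4 = 20 | 6·2+4·2 = 20
gcd(2,5,6,4) = 1

Coefficients: [2, 5, 6, 4]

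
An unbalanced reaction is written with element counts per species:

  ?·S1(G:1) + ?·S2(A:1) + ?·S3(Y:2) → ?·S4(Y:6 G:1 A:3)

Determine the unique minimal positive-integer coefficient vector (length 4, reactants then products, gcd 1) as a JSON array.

Coefficients: [1, 3, 3, 1]

Y: 1·0+3·0+3·2 = 6 | 1·6 = 6
G: 1·1+3·0+3·0 = 1 | 1·1 = 1
A: 1·0+3·1+3·0 = 3 | 1·3 = 3
gcd(1,3,3,1) = 1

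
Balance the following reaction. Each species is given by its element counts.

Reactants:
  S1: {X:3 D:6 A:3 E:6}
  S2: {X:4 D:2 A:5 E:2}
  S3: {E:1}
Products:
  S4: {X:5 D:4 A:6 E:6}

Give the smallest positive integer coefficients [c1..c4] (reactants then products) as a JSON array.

Coefficients: [1, 3, 6, 3]

X: 1·3+3·4+6·0 = 15 | 3·5 = 15
D: 1·6+3·2+6·0 = 12 | 3·4 = 12
A: 1·3+3·5+6·0 = 18 | 3·6 = 18
E: 1·6+3·2+6·1 = 18 | 3·6 = 18
gcd(1,3,6,3) = 1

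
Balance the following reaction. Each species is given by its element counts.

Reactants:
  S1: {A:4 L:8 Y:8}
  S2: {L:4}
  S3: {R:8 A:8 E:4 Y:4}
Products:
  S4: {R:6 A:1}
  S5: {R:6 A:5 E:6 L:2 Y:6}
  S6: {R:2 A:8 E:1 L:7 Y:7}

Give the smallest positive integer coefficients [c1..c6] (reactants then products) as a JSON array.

Coefficients: [3, 2, 4, 2, 2, 4]

R: 3·0+2·0+4·8 = 32 | 2·6+2·6+4·2 = 32
A: 3·4+2·0+4·8 = 44 | 2·1+2·5+4·8 = 44
E: 3·0+2·0+4·4 = 16 | 2·0+2·6+4·1 = 16
L: 3·8+2·4+4·0 = 32 | 2·0+2·2+4·7 = 32
Y: 3·8+2·0+4·4 = 40 | 2·0+2·6+4·7 = 40
gcd(3,2,4,2,2,4) = 1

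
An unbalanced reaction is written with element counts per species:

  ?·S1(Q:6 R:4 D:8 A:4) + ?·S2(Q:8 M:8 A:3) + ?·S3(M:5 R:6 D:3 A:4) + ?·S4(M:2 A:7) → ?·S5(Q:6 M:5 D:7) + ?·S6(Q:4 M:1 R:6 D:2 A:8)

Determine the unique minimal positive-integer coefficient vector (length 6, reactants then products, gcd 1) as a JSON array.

Coefficients: [6, 3, 2, 1, 6, 6]

Q: 6·6+3·8+2·0+1·0 = 60 | 6·6+6·4 = 60
M: 6·0+3·8+2·5+1·2 = 36 | 6·5+6·1 = 36
R: 6·4+3·0+2·6+1·0 = 36 | 6·0+6·6 = 36
D: 6·8+3·0+2·3+1·0 = 54 | 6·7+6·2 = 54
A: 6·4+3·3+2·4+1·7 = 48 | 6·0+6·8 = 48
gcd(6,3,2,1,6,6) = 1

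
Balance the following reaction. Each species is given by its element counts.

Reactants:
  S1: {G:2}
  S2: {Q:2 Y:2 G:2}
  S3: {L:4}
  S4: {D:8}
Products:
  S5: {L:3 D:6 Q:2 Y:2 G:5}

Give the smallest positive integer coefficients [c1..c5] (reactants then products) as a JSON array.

L: 6·0+4·0+3·4+3·0 = 12 | 4·3 = 12
D: 6·0+4·0+3·0+3·8 = 24 | 4·6 = 24
Q: 6·0+4·2+3·0+3·0 = 8 | 4·2 = 8
Y: 6·0+4·2+3·0+3·0 = 8 | 4·2 = 8
G: 6·2+4·2+3·0+3·0 = 20 | 4·5 = 20
gcd(6,4,3,3,4) = 1

Coefficients: [6, 4, 3, 3, 4]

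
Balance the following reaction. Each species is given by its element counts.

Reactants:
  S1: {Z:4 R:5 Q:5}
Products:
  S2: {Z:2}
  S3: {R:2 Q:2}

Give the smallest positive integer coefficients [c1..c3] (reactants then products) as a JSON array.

Z: 2·4 = 8 | 4·2+5·0 = 8
R: 2·5 = 10 | 4·0+5·2 = 10
Q: 2·5 = 10 | 4·0+5·2 = 10
gcd(2,4,5) = 1

Coefficients: [2, 4, 5]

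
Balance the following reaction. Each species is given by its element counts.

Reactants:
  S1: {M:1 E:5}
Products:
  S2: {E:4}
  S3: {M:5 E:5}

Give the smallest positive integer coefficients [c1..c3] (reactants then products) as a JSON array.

Coefficients: [5, 5, 1]

M: 5·1 = 5 | 5·0+1·5 = 5
E: 5·5 = 25 | 5·4+1·5 = 25
gcd(5,5,1) = 1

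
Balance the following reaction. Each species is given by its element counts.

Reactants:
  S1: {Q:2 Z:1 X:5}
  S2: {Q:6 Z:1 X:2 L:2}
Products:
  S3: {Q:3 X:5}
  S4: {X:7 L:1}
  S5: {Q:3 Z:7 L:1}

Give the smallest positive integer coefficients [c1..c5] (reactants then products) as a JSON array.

Coefficients: [6, 1, 5, 1, 1]

Q: 6·2+1·6 = 18 | 5·3+1·0+1·3 = 18
Z: 6·1+1·1 = 7 | 5·0+1·0+1·7 = 7
X: 6·5+1·2 = 32 | 5·5+1·7+1·0 = 32
L: 6·0+1·2 = 2 | 5·0+1·1+1·1 = 2
gcd(6,1,5,1,1) = 1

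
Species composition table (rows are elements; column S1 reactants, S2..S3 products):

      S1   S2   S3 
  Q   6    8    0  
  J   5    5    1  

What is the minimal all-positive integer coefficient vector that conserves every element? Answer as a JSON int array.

Q: 4·6 = 24 | 3·8+5·0 = 24
J: 4·5 = 20 | 3·5+5·1 = 20
gcd(4,3,5) = 1

Coefficients: [4, 3, 5]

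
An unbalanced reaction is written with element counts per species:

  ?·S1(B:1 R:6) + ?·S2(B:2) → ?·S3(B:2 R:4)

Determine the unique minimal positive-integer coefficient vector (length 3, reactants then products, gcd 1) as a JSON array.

Coefficients: [2, 2, 3]

B: 2·1+2·2 = 6 | 3·2 = 6
R: 2·6+2·0 = 12 | 3·4 = 12
gcd(2,2,3) = 1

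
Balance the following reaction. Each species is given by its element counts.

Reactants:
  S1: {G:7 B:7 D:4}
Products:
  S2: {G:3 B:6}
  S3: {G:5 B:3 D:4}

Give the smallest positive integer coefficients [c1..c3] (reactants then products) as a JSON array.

G: 3·7 = 21 | 2·3+3·5 = 21
B: 3·7 = 21 | 2·6+3·3 = 21
D: 3·4 = 12 | 2·0+3·4 = 12
gcd(3,2,3) = 1

Coefficients: [3, 2, 3]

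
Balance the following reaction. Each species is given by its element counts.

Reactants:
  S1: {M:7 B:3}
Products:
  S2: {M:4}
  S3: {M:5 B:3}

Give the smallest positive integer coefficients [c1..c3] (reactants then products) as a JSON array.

Coefficients: [2, 1, 2]

M: 2·7 = 14 | 1·4+2·5 = 14
B: 2·3 = 6 | 1·0+2·3 = 6
gcd(2,1,2) = 1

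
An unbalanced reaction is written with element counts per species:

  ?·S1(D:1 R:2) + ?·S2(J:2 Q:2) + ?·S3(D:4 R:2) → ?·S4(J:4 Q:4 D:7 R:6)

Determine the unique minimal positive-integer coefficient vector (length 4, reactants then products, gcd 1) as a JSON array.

J: 5·0+6·2+4·0 = 12 | 3·4 = 12
Q: 5·0+6·2+4·0 = 12 | 3·4 = 12
D: 5·1+6·0+4·4 = 21 | 3·7 = 21
R: 5·2+6·0+4·2 = 18 | 3·6 = 18
gcd(5,6,4,3) = 1

Coefficients: [5, 6, 4, 3]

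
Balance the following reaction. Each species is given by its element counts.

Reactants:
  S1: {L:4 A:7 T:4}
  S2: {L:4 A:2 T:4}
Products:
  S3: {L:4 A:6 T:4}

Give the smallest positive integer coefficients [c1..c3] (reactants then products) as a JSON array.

L: 4·4+1·4 = 20 | 5·4 = 20
A: 4·7+1·2 = 30 | 5·6 = 30
T: 4·4+1·4 = 20 | 5·4 = 20
gcd(4,1,5) = 1

Coefficients: [4, 1, 5]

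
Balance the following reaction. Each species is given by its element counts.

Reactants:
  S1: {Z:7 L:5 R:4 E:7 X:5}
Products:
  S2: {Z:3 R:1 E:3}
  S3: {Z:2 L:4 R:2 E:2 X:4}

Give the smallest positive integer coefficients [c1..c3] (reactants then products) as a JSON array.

Z: 4·7 = 28 | 6·3+5·2 = 28
L: 4·5 = 20 | 6·0+5·4 = 20
R: 4·4 = 16 | 6·1+5·2 = 16
E: 4·7 = 28 | 6·3+5·2 = 28
X: 4·5 = 20 | 6·0+5·4 = 20
gcd(4,6,5) = 1

Coefficients: [4, 6, 5]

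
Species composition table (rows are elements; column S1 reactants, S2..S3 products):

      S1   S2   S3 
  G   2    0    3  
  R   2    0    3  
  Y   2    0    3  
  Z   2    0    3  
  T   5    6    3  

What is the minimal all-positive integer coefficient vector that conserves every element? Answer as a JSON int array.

G: 6·2 = 12 | 3·0+4·3 = 12
R: 6·2 = 12 | 3·0+4·3 = 12
Y: 6·2 = 12 | 3·0+4·3 = 12
Z: 6·2 = 12 | 3·0+4·3 = 12
T: 6·5 = 30 | 3·6+4·3 = 30
gcd(6,3,4) = 1

Coefficients: [6, 3, 4]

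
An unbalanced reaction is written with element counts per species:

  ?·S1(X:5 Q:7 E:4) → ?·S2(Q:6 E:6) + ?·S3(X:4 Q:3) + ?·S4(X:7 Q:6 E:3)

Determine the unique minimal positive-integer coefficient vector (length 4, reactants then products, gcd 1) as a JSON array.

Coefficients: [6, 3, 4, 2]

X: 6·5 = 30 | 3·0+4·4+2·7 = 30
Q: 6·7 = 42 | 3·6+4·3+2·6 = 42
E: 6·4 = 24 | 3·6+4·0+2·3 = 24
gcd(6,3,4,2) = 1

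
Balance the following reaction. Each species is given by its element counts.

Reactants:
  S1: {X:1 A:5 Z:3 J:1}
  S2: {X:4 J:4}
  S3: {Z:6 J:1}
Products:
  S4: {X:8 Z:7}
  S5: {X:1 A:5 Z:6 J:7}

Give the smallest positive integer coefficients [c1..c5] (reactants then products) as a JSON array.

X: 5·1+6·4+6·0 = 29 | 3·8+5·1 = 29
A: 5·5+6·0+6·0 = 25 | 3·0+5·5 = 25
Z: 5·3+6·0+6·6 = 51 | 3·7+5·6 = 51
J: 5·1+6·4+6·1 = 35 | 3·0+5·7 = 35
gcd(5,6,6,3,5) = 1

Coefficients: [5, 6, 6, 3, 5]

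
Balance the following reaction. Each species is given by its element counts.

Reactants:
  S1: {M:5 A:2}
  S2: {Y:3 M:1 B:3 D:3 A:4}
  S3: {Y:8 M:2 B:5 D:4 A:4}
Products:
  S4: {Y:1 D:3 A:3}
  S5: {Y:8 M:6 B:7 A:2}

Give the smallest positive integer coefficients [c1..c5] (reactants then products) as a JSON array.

Coefficients: [2, 2, 3, 6, 3]

Y: 2·0+2·3+3·8 = 30 | 6·1+3·8 = 30
M: 2·5+2·1+3·2 = 18 | 6·0+3·6 = 18
B: 2·0+2·3+3·5 = 21 | 6·0+3·7 = 21
D: 2·0+2·3+3·4 = 18 | 6·3+3·0 = 18
A: 2·2+2·4+3·4 = 24 | 6·3+3·2 = 24
gcd(2,2,3,6,3) = 1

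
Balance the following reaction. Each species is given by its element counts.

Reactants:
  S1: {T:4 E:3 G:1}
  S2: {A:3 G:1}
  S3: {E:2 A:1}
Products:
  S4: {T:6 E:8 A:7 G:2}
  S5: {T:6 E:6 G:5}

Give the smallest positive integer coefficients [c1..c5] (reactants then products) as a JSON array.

T: 6·4+5·0+6·0 = 24 | 3·6+1·6 = 24
E: 6·3+5·0+6·2 = 30 | 3·8+1·6 = 30
A: 6·0+5·3+6·1 = 21 | 3·7+1·0 = 21
G: 6·1+5·1+6·0 = 11 | 3·2+1·5 = 11
gcd(6,5,6,3,1) = 1

Coefficients: [6, 5, 6, 3, 1]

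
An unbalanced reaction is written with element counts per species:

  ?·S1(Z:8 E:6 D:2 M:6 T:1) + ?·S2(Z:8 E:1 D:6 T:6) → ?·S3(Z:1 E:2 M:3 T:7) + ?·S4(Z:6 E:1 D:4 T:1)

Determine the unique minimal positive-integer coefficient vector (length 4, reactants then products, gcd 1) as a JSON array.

Coefficients: [1, 3, 2, 5]

Z: 1·8+3·8 = 32 | 2·1+5·6 = 32
E: 1·6+3·1 = 9 | 2·2+5·1 = 9
D: 1·2+3·6 = 20 | 2·0+5·4 = 20
M: 1·6+3·0 = 6 | 2·3+5·0 = 6
T: 1·1+3·6 = 19 | 2·7+5·1 = 19
gcd(1,3,2,5) = 1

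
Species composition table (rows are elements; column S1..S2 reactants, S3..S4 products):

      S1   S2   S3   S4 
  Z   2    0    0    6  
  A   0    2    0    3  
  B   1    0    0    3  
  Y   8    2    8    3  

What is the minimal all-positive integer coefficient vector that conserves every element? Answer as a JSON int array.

Z: 6·2+3·0 = 12 | 6·0+2·6 = 12
A: 6·0+3·2 = 6 | 6·0+2·3 = 6
B: 6·1+3·0 = 6 | 6·0+2·3 = 6
Y: 6·8+3·2 = 54 | 6·8+2·3 = 54
gcd(6,3,6,2) = 1

Coefficients: [6, 3, 6, 2]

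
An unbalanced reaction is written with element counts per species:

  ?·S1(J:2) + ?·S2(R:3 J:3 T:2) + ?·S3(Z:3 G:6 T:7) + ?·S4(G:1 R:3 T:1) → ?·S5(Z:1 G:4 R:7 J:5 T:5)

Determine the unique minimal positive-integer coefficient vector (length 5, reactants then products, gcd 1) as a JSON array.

Z: 6·0+1·0+1·3+6·0 = 3 | 3·1 = 3
G: 6·0+1·0+1·6+6·1 = 12 | 3·4 = 12
R: 6·0+1·3+1·0+6·3 = 21 | 3·7 = 21
J: 6·2+1·3+1·0+6·0 = 15 | 3·5 = 15
T: 6·0+1·2+1·7+6·1 = 15 | 3·5 = 15
gcd(6,1,1,6,3) = 1

Coefficients: [6, 1, 1, 6, 3]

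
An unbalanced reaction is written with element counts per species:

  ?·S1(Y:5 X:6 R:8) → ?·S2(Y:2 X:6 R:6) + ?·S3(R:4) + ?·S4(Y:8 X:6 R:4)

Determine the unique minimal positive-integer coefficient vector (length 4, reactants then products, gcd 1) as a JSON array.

Y: 4·5 = 20 | 2·2+3·0+2·8 = 20
X: 4·6 = 24 | 2·6+3·0+2·6 = 24
R: 4·8 = 32 | 2·6+3·4+2·4 = 32
gcd(4,2,3,2) = 1

Coefficients: [4, 2, 3, 2]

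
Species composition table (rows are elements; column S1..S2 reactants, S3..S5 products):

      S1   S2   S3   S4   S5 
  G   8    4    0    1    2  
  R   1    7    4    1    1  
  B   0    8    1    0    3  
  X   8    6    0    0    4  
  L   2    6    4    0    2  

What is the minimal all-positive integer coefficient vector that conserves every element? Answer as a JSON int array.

G: 1·8+2·4 = 16 | 1·0+6·1+5·2 = 16
R: 1·1+2·7 = 15 | 1·4+6·1+5·1 = 15
B: 1·0+2·8 = 16 | 1·1+6·0+5·3 = 16
X: 1·8+2·6 = 20 | 1·0+6·0+5·4 = 20
L: 1·2+2·6 = 14 | 1·4+6·0+5·2 = 14
gcd(1,2,1,6,5) = 1

Coefficients: [1, 2, 1, 6, 5]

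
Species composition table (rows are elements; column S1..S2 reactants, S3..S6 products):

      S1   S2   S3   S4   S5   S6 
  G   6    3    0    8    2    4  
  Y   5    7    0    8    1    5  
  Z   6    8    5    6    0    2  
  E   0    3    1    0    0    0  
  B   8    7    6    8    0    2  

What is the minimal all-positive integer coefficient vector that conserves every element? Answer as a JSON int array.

G: 6·6+2·3 = 42 | 6·0+2·8+3·2+5·4 = 42
Y: 6·5+2·7 = 44 | 6·0+2·8+3·1+5·5 = 44
Z: 6·6+2·8 = 52 | 6·5+2·6+3·0+5·2 = 52
E: 6·0+2·3 = 6 | 6·1+2·0+3·0+5·0 = 6
B: 6·8+2·7 = 62 | 6·6+2·8+3·0+5·2 = 62
gcd(6,2,6,2,3,5) = 1

Coefficients: [6, 2, 6, 2, 3, 5]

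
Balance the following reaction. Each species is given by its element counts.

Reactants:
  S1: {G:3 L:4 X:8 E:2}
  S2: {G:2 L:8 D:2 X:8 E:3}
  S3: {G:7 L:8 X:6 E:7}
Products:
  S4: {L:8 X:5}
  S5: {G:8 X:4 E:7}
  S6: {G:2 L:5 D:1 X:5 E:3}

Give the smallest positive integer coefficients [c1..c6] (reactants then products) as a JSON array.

Coefficients: [3, 2, 5, 6, 5, 4]

G: 3·3+2·2+5·7 = 48 | 6·0+5·8+4·2 = 48
L: 3·4+2·8+5·8 = 68 | 6·8+5·0+4·5 = 68
D: 3·0+2·2+5·0 = 4 | 6·0+5·0+4·1 = 4
X: 3·8+2·8+5·6 = 70 | 6·5+5·4+4·5 = 70
E: 3·2+2·3+5·7 = 47 | 6·0+5·7+4·3 = 47
gcd(3,2,5,6,5,4) = 1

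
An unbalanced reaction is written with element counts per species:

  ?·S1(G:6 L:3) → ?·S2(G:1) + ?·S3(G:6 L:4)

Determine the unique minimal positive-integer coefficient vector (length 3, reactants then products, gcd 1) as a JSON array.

G: 4·6 = 24 | 6·1+3·6 = 24
L: 4·3 = 12 | 6·0+3·4 = 12
gcd(4,6,3) = 1

Coefficients: [4, 6, 3]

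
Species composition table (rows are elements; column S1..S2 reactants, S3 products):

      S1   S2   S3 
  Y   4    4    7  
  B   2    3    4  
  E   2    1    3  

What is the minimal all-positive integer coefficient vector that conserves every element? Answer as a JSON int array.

Y: 5·4+2·4 = 28 | 4·7 = 28
B: 5·2+2·3 = 16 | 4·4 = 16
E: 5·2+2·1 = 12 | 4·3 = 12
gcd(5,2,4) = 1

Coefficients: [5, 2, 4]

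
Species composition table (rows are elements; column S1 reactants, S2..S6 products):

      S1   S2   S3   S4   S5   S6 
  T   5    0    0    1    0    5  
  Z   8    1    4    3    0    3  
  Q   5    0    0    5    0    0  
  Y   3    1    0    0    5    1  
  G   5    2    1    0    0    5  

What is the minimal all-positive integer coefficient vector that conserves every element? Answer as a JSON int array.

Coefficients: [5, 1, 3, 5, 2, 4]

T: 5·5 = 25 | 1·0+3·0+5·1+2·0+4·5 = 25
Z: 5·8 = 40 | 1·1+3·4+5·3+2·0+4·3 = 40
Q: 5·5 = 25 | 1·0+3·0+5·5+2·0+4·0 = 25
Y: 5·3 = 15 | 1·1+3·0+5·0+2·5+4·1 = 15
G: 5·5 = 25 | 1·2+3·1+5·0+2·0+4·5 = 25
gcd(5,1,3,5,2,4) = 1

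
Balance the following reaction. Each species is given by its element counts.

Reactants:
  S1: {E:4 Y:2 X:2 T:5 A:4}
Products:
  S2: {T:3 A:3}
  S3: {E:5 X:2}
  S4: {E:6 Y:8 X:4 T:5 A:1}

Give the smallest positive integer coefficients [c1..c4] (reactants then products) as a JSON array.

E: 4·4 = 16 | 5·0+2·5+1·6 = 16
Y: 4·2 = 8 | 5·0+2·0+1·8 = 8
X: 4·2 = 8 | 5·0+2·2+1·4 = 8
T: 4·5 = 20 | 5·3+2·0+1·5 = 20
A: 4·4 = 16 | 5·3+2·0+1·1 = 16
gcd(4,5,2,1) = 1

Coefficients: [4, 5, 2, 1]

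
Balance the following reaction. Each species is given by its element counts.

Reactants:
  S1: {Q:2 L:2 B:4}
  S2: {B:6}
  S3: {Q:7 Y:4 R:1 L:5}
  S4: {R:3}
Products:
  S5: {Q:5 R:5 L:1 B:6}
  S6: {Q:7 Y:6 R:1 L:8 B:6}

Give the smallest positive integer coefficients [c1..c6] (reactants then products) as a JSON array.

Coefficients: [3, 6, 6, 6, 4, 4]

Q: 3·2+6·0+6·7+6·0 = 48 | 4·5+4·7 = 48
Y: 3·0+6·0+6·4+6·0 = 24 | 4·0+4·6 = 24
R: 3·0+6·0+6·1+6·3 = 24 | 4·5+4·1 = 24
L: 3·2+6·0+6·5+6·0 = 36 | 4·1+4·8 = 36
B: 3·4+6·6+6·0+6·0 = 48 | 4·6+4·6 = 48
gcd(3,6,6,6,4,4) = 1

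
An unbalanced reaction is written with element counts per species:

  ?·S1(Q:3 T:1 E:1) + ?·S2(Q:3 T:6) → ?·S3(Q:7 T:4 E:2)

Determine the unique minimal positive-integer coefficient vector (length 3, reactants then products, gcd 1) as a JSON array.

Q: 6·3+1·3 = 21 | 3·7 = 21
T: 6·1+1·6 = 12 | 3·4 = 12
E: 6·1+1·0 = 6 | 3·2 = 6
gcd(6,1,3) = 1

Coefficients: [6, 1, 3]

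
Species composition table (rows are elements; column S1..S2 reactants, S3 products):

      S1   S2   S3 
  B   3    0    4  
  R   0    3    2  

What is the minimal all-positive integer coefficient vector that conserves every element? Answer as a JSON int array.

Coefficients: [4, 2, 3]

B: 4·3+2·0 = 12 | 3·4 = 12
R: 4·0+2·3 = 6 | 3·2 = 6
gcd(4,2,3) = 1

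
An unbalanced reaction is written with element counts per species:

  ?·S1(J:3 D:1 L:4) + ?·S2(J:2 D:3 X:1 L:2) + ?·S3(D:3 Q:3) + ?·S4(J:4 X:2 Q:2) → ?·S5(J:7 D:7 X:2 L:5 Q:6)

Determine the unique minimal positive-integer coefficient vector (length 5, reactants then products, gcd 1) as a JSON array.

Coefficients: [4, 2, 6, 3, 4]

J: 4·3+2·2+6·0+3·4 = 28 | 4·7 = 28
D: 4·1+2·3+6·3+3·0 = 28 | 4·7 = 28
X: 4·0+2·1+6·0+3·2 = 8 | 4·2 = 8
L: 4·4+2·2+6·0+3·0 = 20 | 4·5 = 20
Q: 4·0+2·0+6·3+3·2 = 24 | 4·6 = 24
gcd(4,2,6,3,4) = 1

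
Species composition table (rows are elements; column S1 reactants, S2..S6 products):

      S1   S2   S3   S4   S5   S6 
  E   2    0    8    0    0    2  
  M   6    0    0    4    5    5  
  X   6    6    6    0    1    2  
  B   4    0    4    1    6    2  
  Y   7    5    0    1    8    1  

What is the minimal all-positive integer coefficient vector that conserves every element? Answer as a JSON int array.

Coefficients: [6, 4, 1, 4, 2, 2]

E: 6·2 = 12 | 4·0+1·8+4·0+2·0+2·2 = 12
M: 6·6 = 36 | 4·0+1·0+4·4+2·5+2·5 = 36
X: 6·6 = 36 | 4·6+1·6+4·0+2·1+2·2 = 36
B: 6·4 = 24 | 4·0+1·4+4·1+2·6+2·2 = 24
Y: 6·7 = 42 | 4·5+1·0+4·1+2·8+2·1 = 42
gcd(6,4,1,4,2,2) = 1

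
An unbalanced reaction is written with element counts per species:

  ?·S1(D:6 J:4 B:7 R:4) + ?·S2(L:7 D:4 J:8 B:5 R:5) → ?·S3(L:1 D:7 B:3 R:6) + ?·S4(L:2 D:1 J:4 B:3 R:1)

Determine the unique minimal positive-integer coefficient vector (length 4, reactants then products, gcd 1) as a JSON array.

L: 1·0+1·7 = 7 | 1·1+3·2 = 7
D: 1·6+1·4 = 10 | 1·7+3·1 = 10
J: 1·4+1·8 = 12 | 1·0+3·4 = 12
B: 1·7+1·5 = 12 | 1·3+3·3 = 12
R: 1·4+1·5 = 9 | 1·6+3·1 = 9
gcd(1,1,1,3) = 1

Coefficients: [1, 1, 1, 3]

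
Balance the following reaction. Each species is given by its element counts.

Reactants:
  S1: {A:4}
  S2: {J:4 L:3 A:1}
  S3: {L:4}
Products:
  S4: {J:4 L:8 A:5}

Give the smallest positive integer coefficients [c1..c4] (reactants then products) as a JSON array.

Coefficients: [4, 4, 5, 4]

J: 4·0+4·4+5·0 = 16 | 4·4 = 16
L: 4·0+4·3+5·4 = 32 | 4·8 = 32
A: 4·4+4·1+5·0 = 20 | 4·5 = 20
gcd(4,4,5,4) = 1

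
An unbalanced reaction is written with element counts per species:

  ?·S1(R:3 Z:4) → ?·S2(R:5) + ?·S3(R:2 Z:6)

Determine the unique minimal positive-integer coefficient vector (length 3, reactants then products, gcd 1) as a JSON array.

R: 3·3 = 9 | 1·5+2·2 = 9
Z: 3·4 = 12 | 1·0+2·6 = 12
gcd(3,1,2) = 1

Coefficients: [3, 1, 2]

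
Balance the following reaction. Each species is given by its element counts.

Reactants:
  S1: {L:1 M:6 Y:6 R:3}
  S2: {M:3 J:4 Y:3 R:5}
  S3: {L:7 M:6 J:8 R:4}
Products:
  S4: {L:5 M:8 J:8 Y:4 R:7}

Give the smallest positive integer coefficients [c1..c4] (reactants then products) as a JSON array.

Coefficients: [1, 2, 2, 3]

L: 1·1+2·0+2·7 = 15 | 3·5 = 15
M: 1·6+2·3+2·6 = 24 | 3·8 = 24
J: 1·0+2·4+2·8 = 24 | 3·8 = 24
Y: 1·6+2·3+2·0 = 12 | 3·4 = 12
R: 1·3+2·5+2·4 = 21 | 3·7 = 21
gcd(1,2,2,3) = 1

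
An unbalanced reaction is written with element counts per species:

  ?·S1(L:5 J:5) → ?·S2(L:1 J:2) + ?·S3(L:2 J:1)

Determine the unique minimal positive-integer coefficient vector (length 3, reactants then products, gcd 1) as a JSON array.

L: 3·5 = 15 | 5·1+5·2 = 15
J: 3·5 = 15 | 5·2+5·1 = 15
gcd(3,5,5) = 1

Coefficients: [3, 5, 5]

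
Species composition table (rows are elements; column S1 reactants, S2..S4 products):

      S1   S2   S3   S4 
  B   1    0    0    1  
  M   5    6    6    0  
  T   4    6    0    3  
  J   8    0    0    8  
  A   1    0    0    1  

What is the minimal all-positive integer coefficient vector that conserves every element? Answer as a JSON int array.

B: 6·1 = 6 | 1·0+4·0+6·1 = 6
M: 6·5 = 30 | 1·6+4·6+6·0 = 30
T: 6·4 = 24 | 1·6+4·0+6·3 = 24
J: 6·8 = 48 | 1·0+4·0+6·8 = 48
A: 6·1 = 6 | 1·0+4·0+6·1 = 6
gcd(6,1,4,6) = 1

Coefficients: [6, 1, 4, 6]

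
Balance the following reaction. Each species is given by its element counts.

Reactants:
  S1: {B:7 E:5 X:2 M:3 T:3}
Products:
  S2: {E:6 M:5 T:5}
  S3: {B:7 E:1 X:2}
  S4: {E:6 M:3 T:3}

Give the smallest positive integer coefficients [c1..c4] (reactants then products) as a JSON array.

Coefficients: [6, 3, 6, 1]

B: 6·7 = 42 | 3·0+6·7+1·0 = 42
E: 6·5 = 30 | 3·6+6·1+1·6 = 30
X: 6·2 = 12 | 3·0+6·2+1·0 = 12
M: 6·3 = 18 | 3·5+6·0+1·3 = 18
T: 6·3 = 18 | 3·5+6·0+1·3 = 18
gcd(6,3,6,1) = 1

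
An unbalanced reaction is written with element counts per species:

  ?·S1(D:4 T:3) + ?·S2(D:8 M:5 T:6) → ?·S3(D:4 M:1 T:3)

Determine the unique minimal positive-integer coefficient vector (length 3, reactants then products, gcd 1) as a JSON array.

Coefficients: [3, 1, 5]

D: 3·4+1·8 = 20 | 5·4 = 20
M: 3·0+1·5 = 5 | 5·1 = 5
T: 3·3+1·6 = 15 | 5·3 = 15
gcd(3,1,5) = 1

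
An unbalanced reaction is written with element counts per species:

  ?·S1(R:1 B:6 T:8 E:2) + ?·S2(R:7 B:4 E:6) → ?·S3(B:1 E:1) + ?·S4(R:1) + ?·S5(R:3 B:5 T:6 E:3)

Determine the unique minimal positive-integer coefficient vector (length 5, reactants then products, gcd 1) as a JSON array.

R: 3·1+2·7 = 17 | 6·0+5·1+4·3 = 17
B: 3·6+2·4 = 26 | 6·1+5·0+4·5 = 26
T: 3·8+2·0 = 24 | 6·0+5·0+4·6 = 24
E: 3·2+2·6 = 18 | 6·1+5·0+4·3 = 18
gcd(3,2,6,5,4) = 1

Coefficients: [3, 2, 6, 5, 4]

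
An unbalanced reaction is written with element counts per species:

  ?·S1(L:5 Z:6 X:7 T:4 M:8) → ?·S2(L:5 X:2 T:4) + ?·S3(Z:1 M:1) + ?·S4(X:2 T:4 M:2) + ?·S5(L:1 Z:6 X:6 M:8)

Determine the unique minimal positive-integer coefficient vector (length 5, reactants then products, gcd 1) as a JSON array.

L: 6·5 = 30 | 5·5+6·0+1·0+5·1 = 30
Z: 6·6 = 36 | 5·0+6·1+1·0+5·6 = 36
X: 6·7 = 42 | 5·2+6·0+1·2+5·6 = 42
T: 6·4 = 24 | 5·4+6·0+1·4+5·0 = 24
M: 6·8 = 48 | 5·0+6·1+1·2+5·8 = 48
gcd(6,5,6,1,5) = 1

Coefficients: [6, 5, 6, 1, 5]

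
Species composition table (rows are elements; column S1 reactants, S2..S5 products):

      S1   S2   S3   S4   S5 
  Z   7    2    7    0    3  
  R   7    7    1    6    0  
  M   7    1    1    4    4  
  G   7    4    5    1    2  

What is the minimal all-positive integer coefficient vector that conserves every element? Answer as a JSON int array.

Z: 4·7 = 28 | 3·2+1·7+1·0+5·3 = 28
R: 4·7 = 28 | 3·7+1·1+1·6+5·0 = 28
M: 4·7 = 28 | 3·1+1·1+1·4+5·4 = 28
G: 4·7 = 28 | 3·4+1·5+1·1+5·2 = 28
gcd(4,3,1,1,5) = 1

Coefficients: [4, 3, 1, 1, 5]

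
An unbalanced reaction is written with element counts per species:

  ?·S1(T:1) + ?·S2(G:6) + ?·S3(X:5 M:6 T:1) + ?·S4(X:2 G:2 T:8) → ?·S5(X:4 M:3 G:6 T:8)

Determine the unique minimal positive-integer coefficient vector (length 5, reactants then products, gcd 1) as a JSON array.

X: 6·0+3·0+2·5+3·2 = 16 | 4·4 = 16
M: 6·0+3·0+2·6+3·0 = 12 | 4·3 = 12
G: 6·0+3·6+2·0+3·2 = 24 | 4·6 = 24
T: 6·1+3·0+2·1+3·8 = 32 | 4·8 = 32
gcd(6,3,2,3,4) = 1

Coefficients: [6, 3, 2, 3, 4]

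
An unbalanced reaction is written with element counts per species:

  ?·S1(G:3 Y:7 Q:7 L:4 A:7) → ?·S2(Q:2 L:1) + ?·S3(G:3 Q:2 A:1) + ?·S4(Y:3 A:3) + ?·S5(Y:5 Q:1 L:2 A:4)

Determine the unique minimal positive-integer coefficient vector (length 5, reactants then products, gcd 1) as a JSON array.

G: 3·3 = 9 | 6·0+3·3+2·0+3·0 = 9
Y: 3·7 = 21 | 6·0+3·0+2·3+3·5 = 21
Q: 3·7 = 21 | 6·2+3·2+2·0+3·1 = 21
L: 3·4 = 12 | 6·1+3·0+2·0+3·2 = 12
A: 3·7 = 21 | 6·0+3·1+2·3+3·4 = 21
gcd(3,6,3,2,3) = 1

Coefficients: [3, 6, 3, 2, 3]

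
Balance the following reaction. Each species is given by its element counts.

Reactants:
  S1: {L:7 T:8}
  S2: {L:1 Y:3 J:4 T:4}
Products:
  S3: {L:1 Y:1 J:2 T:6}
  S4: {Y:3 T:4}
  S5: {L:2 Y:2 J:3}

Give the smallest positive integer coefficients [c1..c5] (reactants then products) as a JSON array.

Coefficients: [1, 5, 4, 1, 4]

L: 1·7+5·1 = 12 | 4·1+1·0+4·2 = 12
Y: 1·0+5·3 = 15 | 4·1+1·3+4·2 = 15
J: 1·0+5·4 = 20 | 4·2+1·0+4·3 = 20
T: 1·8+5·4 = 28 | 4·6+1·4+4·0 = 28
gcd(1,5,4,1,4) = 1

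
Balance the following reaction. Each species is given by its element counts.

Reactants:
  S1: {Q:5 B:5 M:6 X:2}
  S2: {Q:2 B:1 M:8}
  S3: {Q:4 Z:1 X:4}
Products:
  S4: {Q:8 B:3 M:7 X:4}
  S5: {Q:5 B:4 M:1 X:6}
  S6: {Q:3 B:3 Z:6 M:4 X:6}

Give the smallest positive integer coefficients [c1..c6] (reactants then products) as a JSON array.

Coefficients: [4, 2, 6, 5, 1, 1]

Q: 4·5+2·2+6·4 = 48 | 5·8+1·5+1·3 = 48
B: 4·5+2·1+6·0 = 22 | 5·3+1·4+1·3 = 22
Z: 4·0+2·0+6·1 = 6 | 5·0+1·0+1·6 = 6
M: 4·6+2·8+6·0 = 40 | 5·7+1·1+1·4 = 40
X: 4·2+2·0+6·4 = 32 | 5·4+1·6+1·6 = 32
gcd(4,2,6,5,1,1) = 1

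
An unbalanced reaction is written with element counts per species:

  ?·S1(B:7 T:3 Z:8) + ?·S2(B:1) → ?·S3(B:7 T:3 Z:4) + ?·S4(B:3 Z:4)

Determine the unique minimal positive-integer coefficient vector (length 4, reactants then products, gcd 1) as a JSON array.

Coefficients: [1, 3, 1, 1]

B: 1·7+3·1 = 10 | 1·7+1·3 = 10
T: 1·3+3·0 = 3 | 1·3+1·0 = 3
Z: 1·8+3·0 = 8 | 1·4+1·4 = 8
gcd(1,3,1,1) = 1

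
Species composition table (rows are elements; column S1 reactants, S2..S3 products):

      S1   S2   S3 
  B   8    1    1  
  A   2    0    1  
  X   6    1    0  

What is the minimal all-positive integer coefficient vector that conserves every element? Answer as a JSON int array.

Coefficients: [1, 6, 2]

B: 1·8 = 8 | 6·1+2·1 = 8
A: 1·2 = 2 | 6·0+2·1 = 2
X: 1·6 = 6 | 6·1+2·0 = 6
gcd(1,6,2) = 1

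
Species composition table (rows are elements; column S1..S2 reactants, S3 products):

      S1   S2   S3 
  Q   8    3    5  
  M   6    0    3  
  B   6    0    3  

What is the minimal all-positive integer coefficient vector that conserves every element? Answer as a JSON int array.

Q: 3·8+2·3 = 30 | 6·5 = 30
M: 3·6+2·0 = 18 | 6·3 = 18
B: 3·6+2·0 = 18 | 6·3 = 18
gcd(3,2,6) = 1

Coefficients: [3, 2, 6]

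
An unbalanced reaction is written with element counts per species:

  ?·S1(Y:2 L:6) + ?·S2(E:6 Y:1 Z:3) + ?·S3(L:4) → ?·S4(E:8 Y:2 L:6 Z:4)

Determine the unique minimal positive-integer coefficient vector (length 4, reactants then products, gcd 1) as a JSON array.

E: 1·0+4·6+3·0 = 24 | 3·8 = 24
Y: 1·2+4·1+3·0 = 6 | 3·2 = 6
L: 1·6+4·0+3·4 = 18 | 3·6 = 18
Z: 1·0+4·3+3·0 = 12 | 3·4 = 12
gcd(1,4,3,3) = 1

Coefficients: [1, 4, 3, 3]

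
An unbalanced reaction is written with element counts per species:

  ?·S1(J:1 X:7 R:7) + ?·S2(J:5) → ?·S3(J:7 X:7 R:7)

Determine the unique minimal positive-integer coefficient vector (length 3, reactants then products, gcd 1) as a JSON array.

Coefficients: [5, 6, 5]

J: 5·1+6·5 = 35 | 5·7 = 35
X: 5·7+6·0 = 35 | 5·7 = 35
R: 5·7+6·0 = 35 | 5·7 = 35
gcd(5,6,5) = 1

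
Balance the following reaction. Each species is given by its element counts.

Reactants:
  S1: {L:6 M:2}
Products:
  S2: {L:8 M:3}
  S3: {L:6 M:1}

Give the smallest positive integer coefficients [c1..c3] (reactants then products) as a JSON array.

Coefficients: [5, 3, 1]

L: 5·6 = 30 | 3·8+1·6 = 30
M: 5·2 = 10 | 3·3+1·1 = 10
gcd(5,3,1) = 1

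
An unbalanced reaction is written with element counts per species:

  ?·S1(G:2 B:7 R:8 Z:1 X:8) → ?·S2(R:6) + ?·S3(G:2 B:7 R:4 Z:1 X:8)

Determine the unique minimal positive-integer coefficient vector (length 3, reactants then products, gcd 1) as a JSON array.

G: 3·2 = 6 | 2·0+3·2 = 6
B: 3·7 = 21 | 2·0+3·7 = 21
R: 3·8 = 24 | 2·6+3·4 = 24
Z: 3·1 = 3 | 2·0+3·1 = 3
X: 3·8 = 24 | 2·0+3·8 = 24
gcd(3,2,3) = 1

Coefficients: [3, 2, 3]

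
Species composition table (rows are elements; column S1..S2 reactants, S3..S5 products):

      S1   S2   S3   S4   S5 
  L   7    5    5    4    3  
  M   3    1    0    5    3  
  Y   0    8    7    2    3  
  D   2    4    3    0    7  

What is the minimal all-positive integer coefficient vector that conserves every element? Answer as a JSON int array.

L: 1·7+5·5 = 32 | 5·5+1·4+1·3 = 32
M: 1·3+5·1 = 8 | 5·0+1·5+1·3 = 8
Y: 1·0+5·8 = 40 | 5·7+1·2+1·3 = 40
D: 1·2+5·4 = 22 | 5·3+1·0+1·7 = 22
gcd(1,5,5,1,1) = 1

Coefficients: [1, 5, 5, 1, 1]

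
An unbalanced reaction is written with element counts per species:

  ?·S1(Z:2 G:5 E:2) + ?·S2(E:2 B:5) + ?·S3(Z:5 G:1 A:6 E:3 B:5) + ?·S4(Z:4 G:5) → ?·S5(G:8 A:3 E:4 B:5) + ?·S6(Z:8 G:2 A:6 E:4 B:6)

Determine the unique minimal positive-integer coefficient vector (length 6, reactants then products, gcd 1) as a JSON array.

Coefficients: [3, 2, 6, 1, 2, 5]

Z: 3·2+2·0+6·5+1·4 = 40 | 2·0+5·8 = 40
G: 3·5+2·0+6·1+1·5 = 26 | 2·8+5·2 = 26
A: 3·0+2·0+6·6+1·0 = 36 | 2·3+5·6 = 36
E: 3·2+2·2+6·3+1·0 = 28 | 2·4+5·4 = 28
B: 3·0+2·5+6·5+1·0 = 40 | 2·5+5·6 = 40
gcd(3,2,6,1,2,5) = 1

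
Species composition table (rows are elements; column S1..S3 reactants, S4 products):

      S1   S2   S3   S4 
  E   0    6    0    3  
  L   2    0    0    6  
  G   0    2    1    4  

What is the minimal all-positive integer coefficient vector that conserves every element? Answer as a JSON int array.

Coefficients: [6, 1, 6, 2]

E: 6·0+1·6+6·0 = 6 | 2·3 = 6
L: 6·2+1·0+6·0 = 12 | 2·6 = 12
G: 6·0+1·2+6·1 = 8 | 2·4 = 8
gcd(6,1,6,2) = 1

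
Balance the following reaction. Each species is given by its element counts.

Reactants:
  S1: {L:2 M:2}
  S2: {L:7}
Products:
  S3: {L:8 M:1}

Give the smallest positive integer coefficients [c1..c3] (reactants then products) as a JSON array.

Coefficients: [1, 2, 2]

L: 1·2+2·7 = 16 | 2·8 = 16
M: 1·2+2·0 = 2 | 2·1 = 2
gcd(1,2,2) = 1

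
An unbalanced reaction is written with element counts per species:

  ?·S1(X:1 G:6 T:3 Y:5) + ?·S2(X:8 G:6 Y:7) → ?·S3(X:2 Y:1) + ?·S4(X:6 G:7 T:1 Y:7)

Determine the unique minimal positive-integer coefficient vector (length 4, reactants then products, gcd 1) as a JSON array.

Coefficients: [2, 5, 3, 6]

X: 2·1+5·8 = 42 | 3·2+6·6 = 42
G: 2·6+5·6 = 42 | 3·0+6·7 = 42
T: 2·3+5·0 = 6 | 3·0+6·1 = 6
Y: 2·5+5·7 = 45 | 3·1+6·7 = 45
gcd(2,5,3,6) = 1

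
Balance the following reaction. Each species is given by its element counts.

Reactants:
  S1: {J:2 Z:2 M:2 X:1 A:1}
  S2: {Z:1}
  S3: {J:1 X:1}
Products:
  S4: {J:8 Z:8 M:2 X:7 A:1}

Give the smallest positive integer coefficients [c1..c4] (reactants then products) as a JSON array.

Coefficients: [1, 6, 6, 1]

J: 1·2+6·0+6·1 = 8 | 1·8 = 8
Z: 1·2+6·1+6·0 = 8 | 1·8 = 8
M: 1·2+6·0+6·0 = 2 | 1·2 = 2
X: 1·1+6·0+6·1 = 7 | 1·7 = 7
A: 1·1+6·0+6·0 = 1 | 1·1 = 1
gcd(1,6,6,1) = 1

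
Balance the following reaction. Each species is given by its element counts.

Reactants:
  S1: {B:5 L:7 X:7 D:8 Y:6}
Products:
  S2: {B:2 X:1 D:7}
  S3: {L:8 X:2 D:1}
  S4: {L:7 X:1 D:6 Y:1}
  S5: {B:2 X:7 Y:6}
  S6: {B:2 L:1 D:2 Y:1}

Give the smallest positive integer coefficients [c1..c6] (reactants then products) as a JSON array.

Coefficients: [4, 2, 2, 1, 3, 5]

B: 4·5 = 20 | 2·2+2·0+1·0+3·2+5·2 = 20
L: 4·7 = 28 | 2·0+2·8+1·7+3·0+5·1 = 28
X: 4·7 = 28 | 2·1+2·2+1·1+3·7+5·0 = 28
D: 4·8 = 32 | 2·7+2·1+1·6+3·0+5·2 = 32
Y: 4·6 = 24 | 2·0+2·0+1·1+3·6+5·1 = 24
gcd(4,2,2,1,3,5) = 1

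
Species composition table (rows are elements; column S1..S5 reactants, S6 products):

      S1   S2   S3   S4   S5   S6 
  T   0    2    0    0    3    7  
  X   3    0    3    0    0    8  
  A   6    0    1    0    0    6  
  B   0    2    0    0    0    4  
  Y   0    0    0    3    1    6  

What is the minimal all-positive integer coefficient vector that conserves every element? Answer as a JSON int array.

Coefficients: [2, 6, 6, 5, 3, 3]

T: 2·0+6·2+6·0+5·0+3·3 = 21 | 3·7 = 21
X: 2·3+6·0+6·3+5·0+3·0 = 24 | 3·8 = 24
A: 2·6+6·0+6·1+5·0+3·0 = 18 | 3·6 = 18
B: 2·0+6·2+6·0+5·0+3·0 = 12 | 3·4 = 12
Y: 2·0+6·0+6·0+5·3+3·1 = 18 | 3·6 = 18
gcd(2,6,6,5,3,3) = 1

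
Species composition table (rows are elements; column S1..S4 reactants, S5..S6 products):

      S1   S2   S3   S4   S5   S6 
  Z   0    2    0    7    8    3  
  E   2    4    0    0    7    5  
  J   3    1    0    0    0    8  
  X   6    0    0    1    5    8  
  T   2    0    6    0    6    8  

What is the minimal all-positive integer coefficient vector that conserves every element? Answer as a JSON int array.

Coefficients: [6, 6, 5, 3, 3, 3]

Z: 6·0+6·2+5·0+3·7 = 33 | 3·8+3·3 = 33
E: 6·2+6·4+5·0+3·0 = 36 | 3·7+3·5 = 36
J: 6·3+6·1+5·0+3·0 = 24 | 3·0+3·8 = 24
X: 6·6+6·0+5·0+3·1 = 39 | 3·5+3·8 = 39
T: 6·2+6·0+5·6+3·0 = 42 | 3·6+3·8 = 42
gcd(6,6,5,3,3,3) = 1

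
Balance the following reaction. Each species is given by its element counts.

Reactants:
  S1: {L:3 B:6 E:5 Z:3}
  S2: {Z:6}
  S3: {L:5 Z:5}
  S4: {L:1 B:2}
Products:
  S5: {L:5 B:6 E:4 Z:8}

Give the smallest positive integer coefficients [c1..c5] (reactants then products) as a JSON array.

Coefficients: [4, 3, 2, 3, 5]

L: 4·3+3·0+2·5+3·1 = 25 | 5·5 = 25
B: 4·6+3·0+2·0+3·2 = 30 | 5·6 = 30
E: 4·5+3·0+2·0+3·0 = 20 | 5·4 = 20
Z: 4·3+3·6+2·5+3·0 = 40 | 5·8 = 40
gcd(4,3,2,3,5) = 1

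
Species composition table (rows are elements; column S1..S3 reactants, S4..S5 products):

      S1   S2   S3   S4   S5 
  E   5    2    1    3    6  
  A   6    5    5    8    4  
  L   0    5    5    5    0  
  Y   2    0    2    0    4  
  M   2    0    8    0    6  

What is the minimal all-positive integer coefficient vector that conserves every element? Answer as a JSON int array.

Coefficients: [5, 5, 1, 6, 3]

E: 5·5+5·2+1·1 = 36 | 6·3+3·6 = 36
A: 5·6+5·5+1·5 = 60 | 6·8+3·4 = 60
L: 5·0+5·5+1·5 = 30 | 6·5+3·0 = 30
Y: 5·2+5·0+1·2 = 12 | 6·0+3·4 = 12
M: 5·2+5·0+1·8 = 18 | 6·0+3·6 = 18
gcd(5,5,1,6,3) = 1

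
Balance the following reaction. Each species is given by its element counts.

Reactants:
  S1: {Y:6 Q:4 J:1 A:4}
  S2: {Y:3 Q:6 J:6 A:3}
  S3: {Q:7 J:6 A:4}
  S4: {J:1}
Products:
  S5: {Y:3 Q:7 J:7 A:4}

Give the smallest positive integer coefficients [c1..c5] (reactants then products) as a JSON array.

Y: 1·6+4·3+2·0+5·0 = 18 | 6·3 = 18
Q: 1·4+4·6+2·7+5·0 = 42 | 6·7 = 42
J: 1·1+4·6+2·6+5·1 = 42 | 6·7 = 42
A: 1·4+4·3+2·4+5·0 = 24 | 6·4 = 24
gcd(1,4,2,5,6) = 1

Coefficients: [1, 4, 2, 5, 6]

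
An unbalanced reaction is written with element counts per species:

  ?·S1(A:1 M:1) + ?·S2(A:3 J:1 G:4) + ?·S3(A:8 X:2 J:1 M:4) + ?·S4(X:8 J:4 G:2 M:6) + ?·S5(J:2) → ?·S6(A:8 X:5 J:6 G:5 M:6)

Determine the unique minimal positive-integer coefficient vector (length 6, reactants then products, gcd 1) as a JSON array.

A: 4·1+4·3+2·8+2·0+5·0 = 32 | 4·8 = 32
X: 4·0+4·0+2·2+2·8+5·0 = 20 | 4·5 = 20
J: 4·0+4·1+2·1+2·4+5·2 = 24 | 4·6 = 24
G: 4·0+4·4+2·0+2·2+5·0 = 20 | 4·5 = 20
M: 4·1+4·0+2·4+2·6+5·0 = 24 | 4·6 = 24
gcd(4,4,2,2,5,4) = 1

Coefficients: [4, 4, 2, 2, 5, 4]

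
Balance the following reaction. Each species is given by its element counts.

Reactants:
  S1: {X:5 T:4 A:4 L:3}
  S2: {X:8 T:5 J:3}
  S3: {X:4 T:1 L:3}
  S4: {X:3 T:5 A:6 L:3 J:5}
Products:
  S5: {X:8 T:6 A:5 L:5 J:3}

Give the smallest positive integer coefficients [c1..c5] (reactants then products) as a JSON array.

X: 3·5+1·8+4·4+3·3 = 48 | 6·8 = 48
T: 3·4+1·5+4·1+3·5 = 36 | 6·6 = 36
A: 3·4+1·0+4·0+3·6 = 30 | 6·5 = 30
L: 3·3+1·0+4·3+3·3 = 30 | 6·5 = 30
J: 3·0+1·3+4·0+3·5 = 18 | 6·3 = 18
gcd(3,1,4,3,6) = 1

Coefficients: [3, 1, 4, 3, 6]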